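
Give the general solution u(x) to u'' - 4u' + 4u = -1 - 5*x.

Characteristic equation r² - 4r + 4 = 0 has discriminant (-4)² - 4·(4) = 0, so r = 2 is a repeated root.
Hence u_h = (C1 + C2*x)*exp(2*x).
For the particular solution try u_p = A0 + A1*x. Substituting and matching coefficients of each power of x gives A0 = -3/2, A1 = -5/4, so u_p = -3/2 - 5*x/4.

u = -3/2 - 5*x/4 + C1*exp(2*x) + C2*x*exp(2*x)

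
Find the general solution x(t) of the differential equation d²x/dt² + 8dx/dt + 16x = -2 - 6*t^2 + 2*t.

x = -21/64 + t/2 - 3*t**2/8 + C1*exp(-4*t) + C2*t*exp(-4*t)

Characteristic equation r² + 8r + 16 = 0 has discriminant (8)² - 4·(16) = 0, so r = -4 is a repeated root.
Hence x_h = (C1 + C2*t)*exp(-4*t).
For the particular solution try x_p = A0 + A1*t + A2*t^2. Substituting and matching coefficients of each power of t gives A0 = -21/64, A1 = 1/2, A2 = -3/8, so x_p = -21/64 + t/2 - 3*t^2/8.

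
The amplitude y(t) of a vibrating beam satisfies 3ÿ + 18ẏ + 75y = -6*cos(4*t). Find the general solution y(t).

Divide through by 3: y'' + 6y' + 25y = -2*cos(4*t).
Characteristic equation r² + 6r + 25 = 0 has discriminant (6)² - 4·(25) = -64 < 0, so r = -3 ± 4i.
Hence y_h = C1*cos(4*t)*exp(-3*t) + C2*exp(-3*t)*sin(4*t).
Try y_p = A*cos(4*t) + B*sin(4*t). Substituting and equating the coefficients of cos(4t) and sin(4t) gives A = -2/73, B = -16/219, so y_p = -16*sin(4*t)/219 - 2*cos(4*t)/73.

y = -16*sin(4*t)/219 - 2*cos(4*t)/73 + C1*cos(4*t)*exp(-3*t) + C2*exp(-3*t)*sin(4*t)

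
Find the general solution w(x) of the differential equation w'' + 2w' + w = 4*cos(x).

w = 2*sin(x) + C1*exp(-x) + C2*x*exp(-x)

Characteristic equation r² + 2r + 1 = 0 has discriminant (2)² - 4·(1) = 0, so r = -1 is a repeated root.
Hence w_h = (C1 + C2*x)*exp(-x).
Try w_p = A*cos(x) + B*sin(x). Substituting and equating the coefficients of cos(x) and sin(x) gives A = 0, B = 2, so w_p = 2*sin(x).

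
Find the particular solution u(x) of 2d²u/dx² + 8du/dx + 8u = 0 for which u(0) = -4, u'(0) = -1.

u = -4*exp(-2*x) - 9*x*exp(-2*x)

Divide through by 2: u'' + 4u' + 4u = 0.
Characteristic equation r² + 4r + 4 = 0 has discriminant (4)² - 4·(4) = 0, so r = -2 is a repeated root.
Hence u_h = (C1 + C2*x)*exp(-2*x).
Apply the initial conditions: u(0) = C1 = -4 and u'(0) = C2 - 2*C1 = -1. Solving gives C1 = -4, C2 = -9.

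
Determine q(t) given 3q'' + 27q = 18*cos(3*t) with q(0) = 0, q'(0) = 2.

Divide through by 3: q'' + 9q = 6*cos(3*t).
Characteristic equation r² + 9 = 0 has discriminant (0)² - 4·(9) = -36 < 0, so r = ± 3i.
Hence q_h = C1*cos(3*t) + C2*sin(3*t).
Since ±3i are characteristic roots, multiply the trial by t. Try q_p = t*(A*cos(3*t) + B*sin(3*t)). Substituting and equating the coefficients of cos(3t) and sin(3t) gives A = 0, B = 1, so q_p = t*sin(3*t).
General solution: q = C1*cos(3*t) + C2*sin(3*t) + t*sin(3*t).
Apply the initial conditions: q(0) = C1 = 0 and q'(0) = 3*C2 = 2. Solving gives C1 = 0, C2 = 2/3.

q = 2*sin(3*t)/3 + t*sin(3*t)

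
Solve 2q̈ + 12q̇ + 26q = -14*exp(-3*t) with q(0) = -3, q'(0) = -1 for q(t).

q = -7*exp(-3*t)/4 - 5*exp(-3*t)*sin(2*t) - 5*cos(2*t)*exp(-3*t)/4

Divide through by 2: q'' + 6q' + 13q = -7*exp(-3*t).
Characteristic equation r² + 6r + 13 = 0 has discriminant (6)² - 4·(13) = -16 < 0, so r = -3 ± 2i.
Hence q_h = C1*cos(2*t)*exp(-3*t) + C2*exp(-3*t)*sin(2*t).
Try q_p = A*exp(-3*t). Substituting into the equation and dividing by exp(-3*t) gives A = -7/4, so q_p = -7*exp(-3*t)/4.
General solution: q = -7*exp(-3*t)/4 + C1*cos(2*t)*exp(-3*t) + C2*exp(-3*t)*sin(2*t).
Apply the initial conditions: q(0) = -7/4 + C1 = -3 and q'(0) = 21/4 - 3*C1 + 2*C2 = -1. Solving gives C1 = -5/4, C2 = -5.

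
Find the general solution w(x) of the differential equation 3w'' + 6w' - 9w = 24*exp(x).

Divide through by 3: w'' + 2w' - 3w = 8*exp(x).
Characteristic equation r² + 2r - 3 = 0 factors as (r + 3)(r - 1) = 0, so r = -3, 1.
Hence w_h = C1*exp(-3*x) + C2*exp(x).
Since exp(x) solves the homogeneous equation (r = 1 is a root of multiplicity 1), multiply the trial by x. Try w_p = A*x*exp(x). Substituting into the equation and dividing by exp(x) gives A = 2, so w_p = 2*x*exp(x).

w = C1*exp(-3*x) + C2*exp(x) + 2*x*exp(x)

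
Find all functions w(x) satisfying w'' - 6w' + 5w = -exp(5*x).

Characteristic equation r² - 6r + 5 = 0 factors as (r - 5)(r - 1) = 0, so r = 5, 1.
Hence w_h = C1*exp(5*x) + C2*exp(x).
Since exp(5*x) solves the homogeneous equation (r = 5 is a root of multiplicity 1), multiply the trial by x. Try w_p = A*x*exp(5*x). Substituting into the equation and dividing by exp(5*x) gives A = -1/4, so w_p = -x*exp(5*x)/4.

w = C1*exp(5*x) + C2*exp(x) - x*exp(5*x)/4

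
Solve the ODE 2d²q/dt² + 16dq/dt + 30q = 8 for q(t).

q = 4/15 + C1*exp(-3*t) + C2*exp(-5*t)

Divide through by 2: q'' + 8q' + 15q = 4.
Characteristic equation r² + 8r + 15 = 0 factors as (r + 3)(r + 5) = 0, so r = -3, -5.
Hence q_h = C1*exp(-3*t) + C2*exp(-5*t).
For the particular solution try q_p = A0. Substituting and matching coefficients of each power of t gives A0 = 4/15, so q_p = 4/15.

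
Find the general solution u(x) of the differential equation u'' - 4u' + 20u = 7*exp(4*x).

Characteristic equation r² - 4r + 20 = 0 has discriminant (-4)² - 4·(20) = -64 < 0, so r = 2 ± 4i.
Hence u_h = C1*cos(4*x)*exp(2*x) + C2*exp(2*x)*sin(4*x).
Try u_p = A*exp(4*x). Substituting into the equation and dividing by exp(4*x) gives A = 7/20, so u_p = 7*exp(4*x)/20.

u = 7*exp(4*x)/20 + C1*cos(4*x)*exp(2*x) + C2*exp(2*x)*sin(4*x)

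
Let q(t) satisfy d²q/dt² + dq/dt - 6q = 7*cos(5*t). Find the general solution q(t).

q = -217*cos(5*t)/986 + 35*sin(5*t)/986 + C1*exp(2*t) + C2*exp(-3*t)

Characteristic equation r² + r - 6 = 0 factors as (r - 2)(r + 3) = 0, so r = 2, -3.
Hence q_h = C1*exp(2*t) + C2*exp(-3*t).
Try q_p = A*cos(5*t) + B*sin(5*t). Substituting and equating the coefficients of cos(5t) and sin(5t) gives A = -217/986, B = 35/986, so q_p = -217*cos(5*t)/986 + 35*sin(5*t)/986.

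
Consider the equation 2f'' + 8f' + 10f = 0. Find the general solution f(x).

f = C1*cos(x)*exp(-2*x) + C2*exp(-2*x)*sin(x)

Divide through by 2: f'' + 4f' + 5f = 0.
Characteristic equation r² + 4r + 5 = 0 has discriminant (4)² - 4·(5) = -4 < 0, so r = -2 ± i.
Hence f_h = C1*cos(x)*exp(-2*x) + C2*exp(-2*x)*sin(x).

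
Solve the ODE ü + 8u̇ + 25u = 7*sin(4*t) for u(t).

u = -224*cos(4*t)/1105 + 63*sin(4*t)/1105 + C1*cos(3*t)*exp(-4*t) + C2*exp(-4*t)*sin(3*t)

Characteristic equation r² + 8r + 25 = 0 has discriminant (8)² - 4·(25) = -36 < 0, so r = -4 ± 3i.
Hence u_h = C1*cos(3*t)*exp(-4*t) + C2*exp(-4*t)*sin(3*t).
Try u_p = A*cos(4*t) + B*sin(4*t). Substituting and equating the coefficients of cos(4t) and sin(4t) gives A = -224/1105, B = 63/1105, so u_p = -224*cos(4*t)/1105 + 63*sin(4*t)/1105.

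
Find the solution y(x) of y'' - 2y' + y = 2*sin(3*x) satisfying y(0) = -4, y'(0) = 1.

Characteristic equation r² - 2r + 1 = 0 has discriminant (-2)² - 4·(1) = 0, so r = 1 is a repeated root.
Hence y_h = (C1 + C2*x)*exp(x).
Try y_p = A*cos(3*x) + B*sin(3*x). Substituting and equating the coefficients of cos(3x) and sin(3x) gives A = 3/25, B = -4/25, so y_p = -4*sin(3*x)/25 + 3*cos(3*x)/25.
General solution: y = -4*sin(3*x)/25 + 3*cos(3*x)/25 + C1*exp(x) + C2*x*exp(x).
Apply the initial conditions: y(0) = 3/25 + C1 = -4 and y'(0) = -12/25 + C1 + C2 = 1. Solving gives C1 = -103/25, C2 = 28/5.

y = -103*exp(x)/25 - 4*sin(3*x)/25 + 3*cos(3*x)/25 + 28*x*exp(x)/5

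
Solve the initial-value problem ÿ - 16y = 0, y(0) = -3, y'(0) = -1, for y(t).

Characteristic equation r² - 16 = 0 factors as (r - 4)(r + 4) = 0, so r = 4, -4.
Hence y_h = C1*exp(4*t) + C2*exp(-4*t).
Apply the initial conditions: y(0) = C1 + C2 = -3 and y'(0) = -4*C2 + 4*C1 = -1. Solving gives C1 = -13/8, C2 = -11/8.

y = -13*exp(4*t)/8 - 11*exp(-4*t)/8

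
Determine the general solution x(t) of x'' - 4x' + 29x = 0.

Characteristic equation r² - 4r + 29 = 0 has discriminant (-4)² - 4·(29) = -100 < 0, so r = 2 ± 5i.
Hence x_h = C1*cos(5*t)*exp(2*t) + C2*exp(2*t)*sin(5*t).

x = C1*cos(5*t)*exp(2*t) + C2*exp(2*t)*sin(5*t)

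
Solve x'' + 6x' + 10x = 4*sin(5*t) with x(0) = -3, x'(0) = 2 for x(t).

Characteristic equation r² + 6r + 10 = 0 has discriminant (6)² - 4·(10) = -4 < 0, so r = -3 ± i.
Hence x_h = C1*cos(t)*exp(-3*t) + C2*exp(-3*t)*sin(t).
Try x_p = A*cos(5*t) + B*sin(5*t). Substituting and equating the coefficients of cos(5t) and sin(5t) gives A = -8/75, B = -4/75, so x_p = -8*cos(5*t)/75 - 4*sin(5*t)/75.
General solution: x = -8*cos(5*t)/75 - 4*sin(5*t)/75 + C1*cos(t)*exp(-3*t) + C2*exp(-3*t)*sin(t).
Apply the initial conditions: x(0) = -8/75 + C1 = -3 and x'(0) = -4/15 + C2 - 3*C1 = 2. Solving gives C1 = -217/75, C2 = -481/75.

x = -8*cos(5*t)/75 - 4*sin(5*t)/75 - 481*exp(-3*t)*sin(t)/75 - 217*cos(t)*exp(-3*t)/75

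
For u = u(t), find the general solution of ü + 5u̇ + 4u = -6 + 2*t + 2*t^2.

u = -13/16 + t**2/2 - 3*t/4 + C1*exp(-t) + C2*exp(-4*t)

Characteristic equation r² + 5r + 4 = 0 factors as (r + 1)(r + 4) = 0, so r = -1, -4.
Hence u_h = C1*exp(-t) + C2*exp(-4*t).
For the particular solution try u_p = A0 + A1*t + A2*t^2. Substituting and matching coefficients of each power of t gives A0 = -13/16, A1 = -3/4, A2 = 1/2, so u_p = -13/16 + t^2/2 - 3*t/4.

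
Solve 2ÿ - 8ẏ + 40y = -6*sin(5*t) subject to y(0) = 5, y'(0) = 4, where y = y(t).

y = -12*cos(5*t)/85 + 3*sin(5*t)/85 - 549*exp(2*t)*sin(4*t)/340 + 437*cos(4*t)*exp(2*t)/85

Divide through by 2: y'' - 4y' + 20y = -3*sin(5*t).
Characteristic equation r² - 4r + 20 = 0 has discriminant (-4)² - 4·(20) = -64 < 0, so r = 2 ± 4i.
Hence y_h = C1*cos(4*t)*exp(2*t) + C2*exp(2*t)*sin(4*t).
Try y_p = A*cos(5*t) + B*sin(5*t). Substituting and equating the coefficients of cos(5t) and sin(5t) gives A = -12/85, B = 3/85, so y_p = -12*cos(5*t)/85 + 3*sin(5*t)/85.
General solution: y = -12*cos(5*t)/85 + 3*sin(5*t)/85 + C1*cos(4*t)*exp(2*t) + C2*exp(2*t)*sin(4*t).
Apply the initial conditions: y(0) = -12/85 + C1 = 5 and y'(0) = 3/17 + 2*C1 + 4*C2 = 4. Solving gives C1 = 437/85, C2 = -549/340.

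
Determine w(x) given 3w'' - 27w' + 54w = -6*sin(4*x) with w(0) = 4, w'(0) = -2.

Divide through by 3: w'' - 9w' + 18w = -2*sin(4*x).
Characteristic equation r² - 9r + 18 = 0 factors as (r - 6)(r - 3) = 0, so r = 6, 3.
Hence w_h = C1*exp(6*x) + C2*exp(3*x).
Try w_p = A*cos(4*x) + B*sin(4*x). Substituting and equating the coefficients of cos(4x) and sin(4x) gives A = -18/325, B = -1/325, so w_p = -18*cos(4*x)/325 - sin(4*x)/325.
General solution: w = -18*cos(4*x)/325 - sin(4*x)/325 + C1*exp(6*x) + C2*exp(3*x).
Apply the initial conditions: w(0) = -18/325 + C1 + C2 = 4 and w'(0) = -4/325 + 3*C2 + 6*C1 = -2. Solving gives C1 = -184/39, C2 = 658/75.

w = -184*exp(6*x)/39 - 18*cos(4*x)/325 - sin(4*x)/325 + 658*exp(3*x)/75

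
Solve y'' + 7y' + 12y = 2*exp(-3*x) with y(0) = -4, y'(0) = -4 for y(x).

Characteristic equation r² + 7r + 12 = 0 factors as (r + 3)(r + 4) = 0, so r = -3, -4.
Hence y_h = C1*exp(-3*x) + C2*exp(-4*x).
Since exp(-3*x) solves the homogeneous equation (r = -3 is a root of multiplicity 1), multiply the trial by x. Try y_p = A*x*exp(-3*x). Substituting into the equation and dividing by exp(-3*x) gives A = 2, so y_p = 2*x*exp(-3*x).
General solution: y = C1*exp(-3*x) + C2*exp(-4*x) + 2*x*exp(-3*x).
Apply the initial conditions: y(0) = C1 + C2 = -4 and y'(0) = 2 - 4*C2 - 3*C1 = -4. Solving gives C1 = -22, C2 = 18.

y = -22*exp(-3*x) + 18*exp(-4*x) + 2*x*exp(-3*x)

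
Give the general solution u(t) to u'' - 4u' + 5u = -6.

u = -6/5 + C1*cos(t)*exp(2*t) + C2*exp(2*t)*sin(t)

Characteristic equation r² - 4r + 5 = 0 has discriminant (-4)² - 4·(5) = -4 < 0, so r = 2 ± i.
Hence u_h = C1*cos(t)*exp(2*t) + C2*exp(2*t)*sin(t).
For the particular solution try u_p = A0. Substituting and matching coefficients of each power of t gives A0 = -6/5, so u_p = -6/5.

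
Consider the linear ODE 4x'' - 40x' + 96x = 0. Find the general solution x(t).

x = C1*exp(4*t) + C2*exp(6*t)

Divide through by 4: x'' - 10x' + 24x = 0.
Characteristic equation r² - 10r + 24 = 0 factors as (r - 4)(r - 6) = 0, so r = 4, 6.
Hence x_h = C1*exp(4*t) + C2*exp(6*t).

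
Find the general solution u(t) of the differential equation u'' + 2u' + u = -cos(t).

u = -sin(t)/2 + C1*exp(-t) + C2*t*exp(-t)

Characteristic equation r² + 2r + 1 = 0 has discriminant (2)² - 4·(1) = 0, so r = -1 is a repeated root.
Hence u_h = (C1 + C2*t)*exp(-t).
Try u_p = A*cos(t) + B*sin(t). Substituting and equating the coefficients of cos(t) and sin(t) gives A = 0, B = -1/2, so u_p = -sin(t)/2.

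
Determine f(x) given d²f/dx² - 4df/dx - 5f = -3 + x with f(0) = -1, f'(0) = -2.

f = 19/25 - 89*exp(5*x)/150 - 7*exp(-x)/6 - x/5

Characteristic equation r² - 4r - 5 = 0 factors as (r - 5)(r + 1) = 0, so r = 5, -1.
Hence f_h = C1*exp(5*x) + C2*exp(-x).
For the particular solution try f_p = A0 + A1*x. Substituting and matching coefficients of each power of x gives A0 = 19/25, A1 = -1/5, so f_p = 19/25 - x/5.
General solution: f = 19/25 - x/5 + C1*exp(5*x) + C2*exp(-x).
Apply the initial conditions: f(0) = 19/25 + C1 + C2 = -1 and f'(0) = -1/5 - C2 + 5*C1 = -2. Solving gives C1 = -89/150, C2 = -7/6.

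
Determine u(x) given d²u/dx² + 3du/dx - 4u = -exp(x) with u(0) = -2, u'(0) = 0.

Characteristic equation r² + 3r - 4 = 0 factors as (r + 4)(r - 1) = 0, so r = -4, 1.
Hence u_h = C1*exp(-4*x) + C2*exp(x).
Since exp(x) solves the homogeneous equation (r = 1 is a root of multiplicity 1), multiply the trial by x. Try u_p = A*x*exp(x). Substituting into the equation and dividing by exp(x) gives A = -1/5, so u_p = -x*exp(x)/5.
General solution: u = C1*exp(-4*x) + C2*exp(x) - x*exp(x)/5.
Apply the initial conditions: u(0) = C1 + C2 = -2 and u'(0) = -1/5 + C2 - 4*C1 = 0. Solving gives C1 = -11/25, C2 = -39/25.

u = -39*exp(x)/25 - 11*exp(-4*x)/25 - x*exp(x)/5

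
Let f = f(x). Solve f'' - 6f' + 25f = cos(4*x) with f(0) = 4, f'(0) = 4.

f = -8*sin(4*x)/219 + cos(4*x)/73 - 1711*exp(3*x)*sin(4*x)/876 + 291*cos(4*x)*exp(3*x)/73

Characteristic equation r² - 6r + 25 = 0 has discriminant (-6)² - 4·(25) = -64 < 0, so r = 3 ± 4i.
Hence f_h = C1*cos(4*x)*exp(3*x) + C2*exp(3*x)*sin(4*x).
Try f_p = A*cos(4*x) + B*sin(4*x). Substituting and equating the coefficients of cos(4x) and sin(4x) gives A = 1/73, B = -8/219, so f_p = -8*sin(4*x)/219 + cos(4*x)/73.
General solution: f = -8*sin(4*x)/219 + cos(4*x)/73 + C1*cos(4*x)*exp(3*x) + C2*exp(3*x)*sin(4*x).
Apply the initial conditions: f(0) = 1/73 + C1 = 4 and f'(0) = -32/219 + 3*C1 + 4*C2 = 4. Solving gives C1 = 291/73, C2 = -1711/876.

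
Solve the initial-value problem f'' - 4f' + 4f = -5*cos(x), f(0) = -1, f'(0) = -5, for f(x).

f = -3*cos(x)/5 - 2*exp(2*x)/5 + 4*sin(x)/5 - 5*x*exp(2*x)

Characteristic equation r² - 4r + 4 = 0 has discriminant (-4)² - 4·(4) = 0, so r = 2 is a repeated root.
Hence f_h = (C1 + C2*x)*exp(2*x).
Try f_p = A*cos(x) + B*sin(x). Substituting and equating the coefficients of cos(x) and sin(x) gives A = -3/5, B = 4/5, so f_p = -3*cos(x)/5 + 4*sin(x)/5.
General solution: f = -3*cos(x)/5 + 4*sin(x)/5 + C1*exp(2*x) + C2*x*exp(2*x).
Apply the initial conditions: f(0) = -3/5 + C1 = -1 and f'(0) = 4/5 + C2 + 2*C1 = -5. Solving gives C1 = -2/5, C2 = -5.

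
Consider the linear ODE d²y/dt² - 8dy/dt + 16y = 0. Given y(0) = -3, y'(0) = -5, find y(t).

Characteristic equation r² - 8r + 16 = 0 has discriminant (-8)² - 4·(16) = 0, so r = 4 is a repeated root.
Hence y_h = (C1 + C2*t)*exp(4*t).
Apply the initial conditions: y(0) = C1 = -3 and y'(0) = C2 + 4*C1 = -5. Solving gives C1 = -3, C2 = 7.

y = -3*exp(4*t) + 7*t*exp(4*t)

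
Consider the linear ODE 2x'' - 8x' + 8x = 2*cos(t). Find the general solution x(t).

Divide through by 2: x'' - 4x' + 4x = cos(t).
Characteristic equation r² - 4r + 4 = 0 has discriminant (-4)² - 4·(4) = 0, so r = 2 is a repeated root.
Hence x_h = (C1 + C2*t)*exp(2*t).
Try x_p = A*cos(t) + B*sin(t). Substituting and equating the coefficients of cos(t) and sin(t) gives A = 3/25, B = -4/25, so x_p = -4*sin(t)/25 + 3*cos(t)/25.

x = -4*sin(t)/25 + 3*cos(t)/25 + C1*exp(2*t) + C2*t*exp(2*t)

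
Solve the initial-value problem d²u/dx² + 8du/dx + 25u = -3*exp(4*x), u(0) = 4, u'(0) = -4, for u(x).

u = -3*exp(4*x)/73 + 295*cos(3*x)*exp(-4*x)/73 + 300*exp(-4*x)*sin(3*x)/73

Characteristic equation r² + 8r + 25 = 0 has discriminant (8)² - 4·(25) = -36 < 0, so r = -4 ± 3i.
Hence u_h = C1*cos(3*x)*exp(-4*x) + C2*exp(-4*x)*sin(3*x).
Try u_p = A*exp(4*x). Substituting into the equation and dividing by exp(4*x) gives A = -3/73, so u_p = -3*exp(4*x)/73.
General solution: u = -3*exp(4*x)/73 + C1*cos(3*x)*exp(-4*x) + C2*exp(-4*x)*sin(3*x).
Apply the initial conditions: u(0) = -3/73 + C1 = 4 and u'(0) = -12/73 - 4*C1 + 3*C2 = -4. Solving gives C1 = 295/73, C2 = 300/73.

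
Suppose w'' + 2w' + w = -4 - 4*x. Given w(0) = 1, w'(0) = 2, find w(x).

Characteristic equation r² + 2r + 1 = 0 has discriminant (2)² - 4·(1) = 0, so r = -1 is a repeated root.
Hence w_h = (C1 + C2*x)*exp(-x).
For the particular solution try w_p = A0 + A1*x. Substituting and matching coefficients of each power of x gives A0 = 4, A1 = -4, so w_p = 4 - 4*x.
General solution: w = 4 - 4*x + C1*exp(-x) + C2*x*exp(-x).
Apply the initial conditions: w(0) = 4 + C1 = 1 and w'(0) = -4 + C2 - C1 = 2. Solving gives C1 = -3, C2 = 3.

w = 4 - 4*x - 3*exp(-x) + 3*x*exp(-x)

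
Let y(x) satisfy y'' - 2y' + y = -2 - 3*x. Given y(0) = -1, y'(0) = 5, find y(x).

Characteristic equation r² - 2r + 1 = 0 has discriminant (-2)² - 4·(1) = 0, so r = 1 is a repeated root.
Hence y_h = (C1 + C2*x)*exp(x).
For the particular solution try y_p = A0 + A1*x. Substituting and matching coefficients of each power of x gives A0 = -8, A1 = -3, so y_p = -8 - 3*x.
General solution: y = -8 - 3*x + C1*exp(x) + C2*x*exp(x).
Apply the initial conditions: y(0) = -8 + C1 = -1 and y'(0) = -3 + C1 + C2 = 5. Solving gives C1 = 7, C2 = 1.

y = -8 - 3*x + 7*exp(x) + x*exp(x)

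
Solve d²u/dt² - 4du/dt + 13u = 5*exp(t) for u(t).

Characteristic equation r² - 4r + 13 = 0 has discriminant (-4)² - 4·(13) = -36 < 0, so r = 2 ± 3i.
Hence u_h = C1*cos(3*t)*exp(2*t) + C2*exp(2*t)*sin(3*t).
Try u_p = A*exp(t). Substituting into the equation and dividing by exp(t) gives A = 1/2, so u_p = exp(t)/2.

u = exp(t)/2 + C1*cos(3*t)*exp(2*t) + C2*exp(2*t)*sin(3*t)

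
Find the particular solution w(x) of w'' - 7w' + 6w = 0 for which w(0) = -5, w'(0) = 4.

Characteristic equation r² - 7r + 6 = 0 factors as (r - 6)(r - 1) = 0, so r = 6, 1.
Hence w_h = C1*exp(6*x) + C2*exp(x).
Apply the initial conditions: w(0) = C1 + C2 = -5 and w'(0) = C2 + 6*C1 = 4. Solving gives C1 = 9/5, C2 = -34/5.

w = -34*exp(x)/5 + 9*exp(6*x)/5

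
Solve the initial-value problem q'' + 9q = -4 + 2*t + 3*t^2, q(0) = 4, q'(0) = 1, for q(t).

Characteristic equation r² + 9 = 0 has discriminant (0)² - 4·(9) = -36 < 0, so r = ± 3i.
Hence q_h = C1*cos(3*t) + C2*sin(3*t).
For the particular solution try q_p = A0 + A1*t + A2*t^2. Substituting and matching coefficients of each power of t gives A0 = -14/27, A1 = 2/9, A2 = 1/3, so q_p = -14/27 + t^2/3 + 2*t/9.
General solution: q = -14/27 + t^2/3 + 2*t/9 + C1*cos(3*t) + C2*sin(3*t).
Apply the initial conditions: q(0) = -14/27 + C1 = 4 and q'(0) = 2/9 + 3*C2 = 1. Solving gives C1 = 122/27, C2 = 7/27.

q = -14/27 + t**2/3 + 2*t/9 + 7*sin(3*t)/27 + 122*cos(3*t)/27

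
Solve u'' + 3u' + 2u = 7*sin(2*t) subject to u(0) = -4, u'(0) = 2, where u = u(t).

Characteristic equation r² + 3r + 2 = 0 factors as (r + 1)(r + 2) = 0, so r = -1, -2.
Hence u_h = C1*exp(-t) + C2*exp(-2*t).
Try u_p = A*cos(2*t) + B*sin(2*t). Substituting and equating the coefficients of cos(2t) and sin(2t) gives A = -21/20, B = -7/20, so u_p = -21*cos(2*t)/20 - 7*sin(2*t)/20.
General solution: u = -21*cos(2*t)/20 - 7*sin(2*t)/20 + C1*exp(-t) + C2*exp(-2*t).
Apply the initial conditions: u(0) = -21/20 + C1 + C2 = -4 and u'(0) = -7/10 - C1 - 2*C2 = 2. Solving gives C1 = -16/5, C2 = 1/4.

u = -21*cos(2*t)/20 - 16*exp(-t)/5 - 7*sin(2*t)/20 + exp(-2*t)/4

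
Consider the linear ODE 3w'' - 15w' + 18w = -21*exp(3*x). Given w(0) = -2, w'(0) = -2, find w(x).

Divide through by 3: w'' - 5w' + 6w = -7*exp(3*x).
Characteristic equation r² - 5r + 6 = 0 factors as (r - 2)(r - 3) = 0, so r = 2, 3.
Hence w_h = C1*exp(2*x) + C2*exp(3*x).
Since exp(3*x) solves the homogeneous equation (r = 3 is a root of multiplicity 1), multiply the trial by x. Try w_p = A*x*exp(3*x). Substituting into the equation and dividing by exp(3*x) gives A = -7, so w_p = -7*x*exp(3*x).
General solution: w = C1*exp(2*x) + C2*exp(3*x) - 7*x*exp(3*x).
Apply the initial conditions: w(0) = C1 + C2 = -2 and w'(0) = -7 + 2*C1 + 3*C2 = -2. Solving gives C1 = -11, C2 = 9.

w = -11*exp(2*x) + 9*exp(3*x) - 7*x*exp(3*x)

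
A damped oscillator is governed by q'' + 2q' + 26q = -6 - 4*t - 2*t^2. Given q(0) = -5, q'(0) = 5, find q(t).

Characteristic equation r² + 2r + 26 = 0 has discriminant (2)² - 4·(26) = -100 < 0, so r = -1 ± 5i.
Hence q_h = C1*cos(5*t)*exp(-t) + C2*exp(-t)*sin(5*t).
For the particular solution try q_p = A0 + A1*t + A2*t^2. Substituting and matching coefficients of each power of t gives A0 = -470/2197, A1 = -24/169, A2 = -1/13, so q_p = -470/2197 - 24*t/169 - t^2/13.
General solution: q = -470/2197 - 24*t/169 - t^2/13 + C1*cos(5*t)*exp(-t) + C2*exp(-t)*sin(5*t).
Apply the initial conditions: q(0) = -470/2197 + C1 = -5 and q'(0) = -24/169 - C1 + 5*C2 = 5. Solving gives C1 = -10515/2197, C2 = 782/10985.

q = -470/2197 - 24*t/169 - t**2/13 - 10515*cos(5*t)*exp(-t)/2197 + 782*exp(-t)*sin(5*t)/10985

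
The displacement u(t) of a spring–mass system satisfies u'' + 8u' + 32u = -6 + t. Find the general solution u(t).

Characteristic equation r² + 8r + 32 = 0 has discriminant (8)² - 4·(32) = -64 < 0, so r = -4 ± 4i.
Hence u_h = C1*cos(4*t)*exp(-4*t) + C2*exp(-4*t)*sin(4*t).
For the particular solution try u_p = A0 + A1*t. Substituting and matching coefficients of each power of t gives A0 = -25/128, A1 = 1/32, so u_p = -25/128 + t/32.

u = -25/128 + t/32 + C1*cos(4*t)*exp(-4*t) + C2*exp(-4*t)*sin(4*t)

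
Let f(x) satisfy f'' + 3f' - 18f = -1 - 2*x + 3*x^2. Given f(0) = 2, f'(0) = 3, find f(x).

Characteristic equation r² + 3r - 18 = 0 factors as (r - 3)(r + 6) = 0, so r = 3, -6.
Hence f_h = C1*exp(3*x) + C2*exp(-6*x).
For the particular solution try f_p = A0 + A1*x + A2*x^2. Substituting and matching coefficients of each power of x gives A0 = 5/108, A1 = 1/18, A2 = -1/6, so f_p = 5/108 - x^2/6 + x/18.
General solution: f = 5/108 - x^2/6 + x/18 + C1*exp(3*x) + C2*exp(-6*x).
Apply the initial conditions: f(0) = 5/108 + C1 + C2 = 2 and f'(0) = 1/18 - 6*C2 + 3*C1 = 3. Solving gives C1 = 44/27, C2 = 35/108.

f = 5/108 - x**2/6 + x/18 + 35*exp(-6*x)/108 + 44*exp(3*x)/27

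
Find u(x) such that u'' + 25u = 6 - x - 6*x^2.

Characteristic equation r² + 25 = 0 has discriminant (0)² - 4·(25) = -100 < 0, so r = ± 5i.
Hence u_h = C1*cos(5*x) + C2*sin(5*x).
For the particular solution try u_p = A0 + A1*x + A2*x^2. Substituting and matching coefficients of each power of x gives A0 = 162/625, A1 = -1/25, A2 = -6/25, so u_p = 162/625 - 6*x^2/25 - x/25.

u = 162/625 - 6*x**2/25 - x/25 + C1*cos(5*x) + C2*sin(5*x)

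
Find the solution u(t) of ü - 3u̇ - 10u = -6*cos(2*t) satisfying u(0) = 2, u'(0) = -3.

u = -exp(5*t)/203 + 9*sin(2*t)/58 + 21*cos(2*t)/58 + 23*exp(-2*t)/14

Characteristic equation r² - 3r - 10 = 0 factors as (r + 2)(r - 5) = 0, so r = -2, 5.
Hence u_h = C1*exp(-2*t) + C2*exp(5*t).
Try u_p = A*cos(2*t) + B*sin(2*t). Substituting and equating the coefficients of cos(2t) and sin(2t) gives A = 21/58, B = 9/58, so u_p = 9*sin(2*t)/58 + 21*cos(2*t)/58.
General solution: u = 9*sin(2*t)/58 + 21*cos(2*t)/58 + C1*exp(-2*t) + C2*exp(5*t).
Apply the initial conditions: u(0) = 21/58 + C1 + C2 = 2 and u'(0) = 9/29 - 2*C1 + 5*C2 = -3. Solving gives C1 = 23/14, C2 = -1/203.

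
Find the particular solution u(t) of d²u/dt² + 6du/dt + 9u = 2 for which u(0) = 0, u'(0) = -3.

u = 2/9 - 2*exp(-3*t)/9 - 11*t*exp(-3*t)/3

Characteristic equation r² + 6r + 9 = 0 has discriminant (6)² - 4·(9) = 0, so r = -3 is a repeated root.
Hence u_h = (C1 + C2*t)*exp(-3*t).
For the particular solution try u_p = A0. Substituting and matching coefficients of each power of t gives A0 = 2/9, so u_p = 2/9.
General solution: u = 2/9 + C1*exp(-3*t) + C2*t*exp(-3*t).
Apply the initial conditions: u(0) = 2/9 + C1 = 0 and u'(0) = C2 - 3*C1 = -3. Solving gives C1 = -2/9, C2 = -11/3.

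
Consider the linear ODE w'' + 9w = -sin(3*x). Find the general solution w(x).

Characteristic equation r² + 9 = 0 has discriminant (0)² - 4·(9) = -36 < 0, so r = ± 3i.
Hence w_h = C1*cos(3*x) + C2*sin(3*x).
Since ±3i are characteristic roots, multiply the trial by x. Try w_p = x*(A*cos(3*x) + B*sin(3*x)). Substituting and equating the coefficients of cos(3x) and sin(3x) gives A = 1/6, B = 0, so w_p = x*cos(3*x)/6.

w = C1*cos(3*x) + C2*sin(3*x) + x*cos(3*x)/6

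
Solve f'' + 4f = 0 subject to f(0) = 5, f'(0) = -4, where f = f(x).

f = -2*sin(2*x) + 5*cos(2*x)

Characteristic equation r² + 4 = 0 has discriminant (0)² - 4·(4) = -16 < 0, so r = ± 2i.
Hence f_h = C1*cos(2*x) + C2*sin(2*x).
Apply the initial conditions: f(0) = C1 = 5 and f'(0) = 2*C2 = -4. Solving gives C1 = 5, C2 = -2.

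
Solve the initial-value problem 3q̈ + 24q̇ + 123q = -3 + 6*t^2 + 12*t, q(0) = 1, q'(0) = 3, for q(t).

Divide through by 3: q'' + 8q' + 41q = -1 + 2*t^2 + 4*t.
Characteristic equation r² + 8r + 41 = 0 has discriminant (8)² - 4·(41) = -100 < 0, so r = -4 ± 5i.
Hence q_h = C1*cos(5*t)*exp(-4*t) + C2*exp(-4*t)*sin(5*t).
For the particular solution try q_p = A0 + A1*t + A2*t^2. Substituting and matching coefficients of each power of t gives A0 = -2901/68921, A1 = 132/1681, A2 = 2/41, so q_p = -2901/68921 + 2*t^2/41 + 132*t/1681.
General solution: q = -2901/68921 + 2*t^2/41 + 132*t/1681 + C1*cos(5*t)*exp(-4*t) + C2*exp(-4*t)*sin(5*t).
Apply the initial conditions: q(0) = -2901/68921 + C1 = 1 and q'(0) = 132/1681 - 4*C1 + 5*C2 = 3. Solving gives C1 = 71822/68921, C2 = 488639/344605.

q = -2901/68921 + 2*t**2/41 + 132*t/1681 + 71822*cos(5*t)*exp(-4*t)/68921 + 488639*exp(-4*t)*sin(5*t)/344605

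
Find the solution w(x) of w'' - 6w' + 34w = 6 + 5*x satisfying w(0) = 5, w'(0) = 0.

Characteristic equation r² - 6r + 34 = 0 has discriminant (-6)² - 4·(34) = -100 < 0, so r = 3 ± 5i.
Hence w_h = C1*cos(5*x)*exp(3*x) + C2*exp(3*x)*sin(5*x).
For the particular solution try w_p = A0 + A1*x. Substituting and matching coefficients of each power of x gives A0 = 117/578, A1 = 5/34, so w_p = 117/578 + 5*x/34.
General solution: w = 117/578 + 5*x/34 + C1*cos(5*x)*exp(3*x) + C2*exp(3*x)*sin(5*x).
Apply the initial conditions: w(0) = 117/578 + C1 = 5 and w'(0) = 5/34 + 3*C1 + 5*C2 = 0. Solving gives C1 = 2773/578, C2 = -4202/1445.

w = 117/578 + 5*x/34 - 4202*exp(3*x)*sin(5*x)/1445 + 2773*cos(5*x)*exp(3*x)/578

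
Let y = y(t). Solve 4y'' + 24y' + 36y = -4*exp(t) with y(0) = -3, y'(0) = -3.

Divide through by 4: y'' + 6y' + 9y = -exp(t).
Characteristic equation r² + 6r + 9 = 0 has discriminant (6)² - 4·(9) = 0, so r = -3 is a repeated root.
Hence y_h = (C1 + C2*t)*exp(-3*t).
Try y_p = A*exp(t). Substituting into the equation and dividing by exp(t) gives A = -1/16, so y_p = -exp(t)/16.
General solution: y = -exp(t)/16 + C1*exp(-3*t) + C2*t*exp(-3*t).
Apply the initial conditions: y(0) = -1/16 + C1 = -3 and y'(0) = -1/16 + C2 - 3*C1 = -3. Solving gives C1 = -47/16, C2 = -47/4.

y = -47*exp(-3*t)/16 - exp(t)/16 - 47*t*exp(-3*t)/4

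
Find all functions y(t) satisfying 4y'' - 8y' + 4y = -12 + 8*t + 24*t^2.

Divide through by 4: y'' - 2y' + y = -3 + 2*t + 6*t^2.
Characteristic equation r² - 2r + 1 = 0 has discriminant (-2)² - 4·(1) = 0, so r = 1 is a repeated root.
Hence y_h = (C1 + C2*t)*exp(t).
For the particular solution try y_p = A0 + A1*t + A2*t^2. Substituting and matching coefficients of each power of t gives A0 = 37, A1 = 26, A2 = 6, so y_p = 37 + 6*t^2 + 26*t.

y = 37 + 6*t**2 + 26*t + C1*exp(t) + C2*t*exp(t)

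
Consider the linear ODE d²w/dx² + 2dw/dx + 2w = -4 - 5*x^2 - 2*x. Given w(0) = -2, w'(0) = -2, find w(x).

w = -7/2 + 4*x - 5*x**2/2 - 9*exp(-x)*sin(x)/2 + 3*cos(x)*exp(-x)/2

Characteristic equation r² + 2r + 2 = 0 has discriminant (2)² - 4·(2) = -4 < 0, so r = -1 ± i.
Hence w_h = C1*cos(x)*exp(-x) + C2*exp(-x)*sin(x).
For the particular solution try w_p = A0 + A1*x + A2*x^2. Substituting and matching coefficients of each power of x gives A0 = -7/2, A1 = 4, A2 = -5/2, so w_p = -7/2 + 4*x - 5*x^2/2.
General solution: w = -7/2 + 4*x - 5*x^2/2 + C1*cos(x)*exp(-x) + C2*exp(-x)*sin(x).
Apply the initial conditions: w(0) = -7/2 + C1 = -2 and w'(0) = 4 + C2 - C1 = -2. Solving gives C1 = 3/2, C2 = -9/2.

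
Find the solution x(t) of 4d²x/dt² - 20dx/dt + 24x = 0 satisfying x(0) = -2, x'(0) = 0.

Divide through by 4: x'' - 5x' + 6x = 0.
Characteristic equation r² - 5r + 6 = 0 factors as (r - 2)(r - 3) = 0, so r = 2, 3.
Hence x_h = C1*exp(2*t) + C2*exp(3*t).
Apply the initial conditions: x(0) = C1 + C2 = -2 and x'(0) = 2*C1 + 3*C2 = 0. Solving gives C1 = -6, C2 = 4.

x = -6*exp(2*t) + 4*exp(3*t)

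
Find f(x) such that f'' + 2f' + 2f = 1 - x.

Characteristic equation r² + 2r + 2 = 0 has discriminant (2)² - 4·(2) = -4 < 0, so r = -1 ± i.
Hence f_h = C1*cos(x)*exp(-x) + C2*exp(-x)*sin(x).
For the particular solution try f_p = A0 + A1*x. Substituting and matching coefficients of each power of x gives A0 = 1, A1 = -1/2, so f_p = 1 - x/2.

f = 1 - x/2 + C1*cos(x)*exp(-x) + C2*exp(-x)*sin(x)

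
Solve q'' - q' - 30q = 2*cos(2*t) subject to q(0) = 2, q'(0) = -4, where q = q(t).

q = -17*cos(2*t)/290 - sin(2*t)/290 + 63*exp(6*t)/110 + 474*exp(-5*t)/319

Characteristic equation r² - r - 30 = 0 factors as (r + 5)(r - 6) = 0, so r = -5, 6.
Hence q_h = C1*exp(-5*t) + C2*exp(6*t).
Try q_p = A*cos(2*t) + B*sin(2*t). Substituting and equating the coefficients of cos(2t) and sin(2t) gives A = -17/290, B = -1/290, so q_p = -17*cos(2*t)/290 - sin(2*t)/290.
General solution: q = -17*cos(2*t)/290 - sin(2*t)/290 + C1*exp(-5*t) + C2*exp(6*t).
Apply the initial conditions: q(0) = -17/290 + C1 + C2 = 2 and q'(0) = -1/145 - 5*C1 + 6*C2 = -4. Solving gives C1 = 474/319, C2 = 63/110.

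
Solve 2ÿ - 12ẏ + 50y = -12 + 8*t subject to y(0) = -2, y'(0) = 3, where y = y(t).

Divide through by 2: y'' - 6y' + 25y = -6 + 4*t.
Characteristic equation r² - 6r + 25 = 0 has discriminant (-6)² - 4·(25) = -64 < 0, so r = 3 ± 4i.
Hence y_h = C1*cos(4*t)*exp(3*t) + C2*exp(3*t)*sin(4*t).
For the particular solution try y_p = A0 + A1*t. Substituting and matching coefficients of each power of t gives A0 = -126/625, A1 = 4/25, so y_p = -126/625 + 4*t/25.
General solution: y = -126/625 + 4*t/25 + C1*cos(4*t)*exp(3*t) + C2*exp(3*t)*sin(4*t).
Apply the initial conditions: y(0) = -126/625 + C1 = -2 and y'(0) = 4/25 + 3*C1 + 4*C2 = 3. Solving gives C1 = -1124/625, C2 = 5147/2500.

y = -126/625 + 4*t/25 - 1124*cos(4*t)*exp(3*t)/625 + 5147*exp(3*t)*sin(4*t)/2500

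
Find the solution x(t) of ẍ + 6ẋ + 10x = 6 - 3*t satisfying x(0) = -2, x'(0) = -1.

Characteristic equation r² + 6r + 10 = 0 has discriminant (6)² - 4·(10) = -4 < 0, so r = -3 ± i.
Hence x_h = C1*cos(t)*exp(-3*t) + C2*exp(-3*t)*sin(t).
For the particular solution try x_p = A0 + A1*t. Substituting and matching coefficients of each power of t gives A0 = 39/50, A1 = -3/10, so x_p = 39/50 - 3*t/10.
General solution: x = 39/50 - 3*t/10 + C1*cos(t)*exp(-3*t) + C2*exp(-3*t)*sin(t).
Apply the initial conditions: x(0) = 39/50 + C1 = -2 and x'(0) = -3/10 + C2 - 3*C1 = -1. Solving gives C1 = -139/50, C2 = -226/25.

x = 39/50 - 3*t/10 - 226*exp(-3*t)*sin(t)/25 - 139*cos(t)*exp(-3*t)/50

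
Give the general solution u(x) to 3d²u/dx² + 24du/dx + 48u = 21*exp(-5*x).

Divide through by 3: u'' + 8u' + 16u = 7*exp(-5*x).
Characteristic equation r² + 8r + 16 = 0 has discriminant (8)² - 4·(16) = 0, so r = -4 is a repeated root.
Hence u_h = (C1 + C2*x)*exp(-4*x).
Try u_p = A*exp(-5*x). Substituting into the equation and dividing by exp(-5*x) gives A = 7, so u_p = 7*exp(-5*x).

u = 7*exp(-5*x) + C1*exp(-4*x) + C2*x*exp(-4*x)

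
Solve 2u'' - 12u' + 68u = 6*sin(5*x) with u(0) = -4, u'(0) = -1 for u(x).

Divide through by 2: u'' - 6u' + 34u = 3*sin(5*x).
Characteristic equation r² - 6r + 34 = 0 has discriminant (-6)² - 4·(34) = -100 < 0, so r = 3 ± 5i.
Hence u_h = C1*cos(5*x)*exp(3*x) + C2*exp(3*x)*sin(5*x).
Try u_p = A*cos(5*x) + B*sin(5*x). Substituting and equating the coefficients of cos(5x) and sin(5x) gives A = 10/109, B = 3/109, so u_p = 3*sin(5*x)/109 + 10*cos(5*x)/109.
General solution: u = 3*sin(5*x)/109 + 10*cos(5*x)/109 + C1*cos(5*x)*exp(3*x) + C2*exp(3*x)*sin(5*x).
Apply the initial conditions: u(0) = 10/109 + C1 = -4 and u'(0) = 15/109 + 3*C1 + 5*C2 = -1. Solving gives C1 = -446/109, C2 = 1214/545.

u = 3*sin(5*x)/109 + 10*cos(5*x)/109 - 446*cos(5*x)*exp(3*x)/109 + 1214*exp(3*x)*sin(5*x)/545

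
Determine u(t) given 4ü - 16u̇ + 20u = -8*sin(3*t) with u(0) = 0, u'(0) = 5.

u = -3*cos(3*t)/20 + sin(3*t)/20 + 3*cos(t)*exp(2*t)/20 + 91*exp(2*t)*sin(t)/20

Divide through by 4: u'' - 4u' + 5u = -2*sin(3*t).
Characteristic equation r² - 4r + 5 = 0 has discriminant (-4)² - 4·(5) = -4 < 0, so r = 2 ± i.
Hence u_h = C1*cos(t)*exp(2*t) + C2*exp(2*t)*sin(t).
Try u_p = A*cos(3*t) + B*sin(3*t). Substituting and equating the coefficients of cos(3t) and sin(3t) gives A = -3/20, B = 1/20, so u_p = -3*cos(3*t)/20 + sin(3*t)/20.
General solution: u = -3*cos(3*t)/20 + sin(3*t)/20 + C1*cos(t)*exp(2*t) + C2*exp(2*t)*sin(t).
Apply the initial conditions: u(0) = -3/20 + C1 = 0 and u'(0) = 3/20 + C2 + 2*C1 = 5. Solving gives C1 = 3/20, C2 = 91/20.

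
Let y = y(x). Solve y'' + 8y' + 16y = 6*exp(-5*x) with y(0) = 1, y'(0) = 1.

Characteristic equation r² + 8r + 16 = 0 has discriminant (8)² - 4·(16) = 0, so r = -4 is a repeated root.
Hence y_h = (C1 + C2*x)*exp(-4*x).
Try y_p = A*exp(-5*x). Substituting into the equation and dividing by exp(-5*x) gives A = 6, so y_p = 6*exp(-5*x).
General solution: y = 6*exp(-5*x) + C1*exp(-4*x) + C2*x*exp(-4*x).
Apply the initial conditions: y(0) = 6 + C1 = 1 and y'(0) = -30 + C2 - 4*C1 = 1. Solving gives C1 = -5, C2 = 11.

y = -5*exp(-4*x) + 6*exp(-5*x) + 11*x*exp(-4*x)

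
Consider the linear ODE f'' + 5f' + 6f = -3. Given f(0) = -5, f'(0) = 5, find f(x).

Characteristic equation r² + 5r + 6 = 0 factors as (r + 2)(r + 3) = 0, so r = -2, -3.
Hence f_h = C1*exp(-2*x) + C2*exp(-3*x).
For the particular solution try f_p = A0. Substituting and matching coefficients of each power of x gives A0 = -1/2, so f_p = -1/2.
General solution: f = -1/2 + C1*exp(-2*x) + C2*exp(-3*x).
Apply the initial conditions: f(0) = -1/2 + C1 + C2 = -5 and f'(0) = -3*C2 - 2*C1 = 5. Solving gives C1 = -17/2, C2 = 4.

f = -1/2 + 4*exp(-3*x) - 17*exp(-2*x)/2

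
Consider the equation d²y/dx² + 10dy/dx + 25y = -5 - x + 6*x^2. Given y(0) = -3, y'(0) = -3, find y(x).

Characteristic equation r² + 10r + 25 = 0 has discriminant (10)² - 4·(25) = 0, so r = -5 is a repeated root.
Hence y_h = (C1 + C2*x)*exp(-5*x).
For the particular solution try y_p = A0 + A1*x + A2*x^2. Substituting and matching coefficients of each power of x gives A0 = -79/625, A1 = -29/125, A2 = 6/25, so y_p = -79/625 - 29*x/125 + 6*x^2/25.
General solution: y = -79/625 - 29*x/125 + 6*x^2/25 + C1*exp(-5*x) + C2*x*exp(-5*x).
Apply the initial conditions: y(0) = -79/625 + C1 = -3 and y'(0) = -29/125 + C2 - 5*C1 = -3. Solving gives C1 = -1796/625, C2 = -2142/125.

y = -79/625 - 1796*exp(-5*x)/625 - 29*x/125 + 6*x**2/25 - 2142*x*exp(-5*x)/125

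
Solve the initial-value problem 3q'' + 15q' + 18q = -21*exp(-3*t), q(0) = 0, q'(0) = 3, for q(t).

Divide through by 3: q'' + 5q' + 6q = -7*exp(-3*t).
Characteristic equation r² + 5r + 6 = 0 factors as (r + 2)(r + 3) = 0, so r = -2, -3.
Hence q_h = C1*exp(-2*t) + C2*exp(-3*t).
Since exp(-3*t) solves the homogeneous equation (r = -3 is a root of multiplicity 1), multiply the trial by t. Try q_p = A*t*exp(-3*t). Substituting into the equation and dividing by exp(-3*t) gives A = 7, so q_p = 7*t*exp(-3*t).
General solution: q = C1*exp(-2*t) + C2*exp(-3*t) + 7*t*exp(-3*t).
Apply the initial conditions: q(0) = C1 + C2 = 0 and q'(0) = 7 - 3*C2 - 2*C1 = 3. Solving gives C1 = -4, C2 = 4.

q = -4*exp(-2*t) + 4*exp(-3*t) + 7*t*exp(-3*t)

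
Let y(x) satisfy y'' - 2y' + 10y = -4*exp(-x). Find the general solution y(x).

y = -4*exp(-x)/13 + C1*cos(3*x)*exp(x) + C2*exp(x)*sin(3*x)

Characteristic equation r² - 2r + 10 = 0 has discriminant (-2)² - 4·(10) = -36 < 0, so r = 1 ± 3i.
Hence y_h = C1*cos(3*x)*exp(x) + C2*exp(x)*sin(3*x).
Try y_p = A*exp(-x). Substituting into the equation and dividing by exp(-x) gives A = -4/13, so y_p = -4*exp(-x)/13.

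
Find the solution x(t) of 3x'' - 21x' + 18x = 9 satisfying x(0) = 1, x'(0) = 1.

Divide through by 3: x'' - 7x' + 6x = 3.
Characteristic equation r² - 7r + 6 = 0 factors as (r - 1)(r - 6) = 0, so r = 1, 6.
Hence x_h = C1*exp(t) + C2*exp(6*t).
For the particular solution try x_p = A0. Substituting and matching coefficients of each power of t gives A0 = 1/2, so x_p = 1/2.
General solution: x = 1/2 + C1*exp(t) + C2*exp(6*t).
Apply the initial conditions: x(0) = 1/2 + C1 + C2 = 1 and x'(0) = C1 + 6*C2 = 1. Solving gives C1 = 2/5, C2 = 1/10.

x = 1/2 + exp(6*t)/10 + 2*exp(t)/5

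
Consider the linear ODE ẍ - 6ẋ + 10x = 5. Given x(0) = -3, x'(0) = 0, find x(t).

Characteristic equation r² - 6r + 10 = 0 has discriminant (-6)² - 4·(10) = -4 < 0, so r = 3 ± i.
Hence x_h = C1*cos(t)*exp(3*t) + C2*exp(3*t)*sin(t).
For the particular solution try x_p = A0. Substituting and matching coefficients of each power of t gives A0 = 1/2, so x_p = 1/2.
General solution: x = 1/2 + C1*cos(t)*exp(3*t) + C2*exp(3*t)*sin(t).
Apply the initial conditions: x(0) = 1/2 + C1 = -3 and x'(0) = C2 + 3*C1 = 0. Solving gives C1 = -7/2, C2 = 21/2.

x = 1/2 - 7*cos(t)*exp(3*t)/2 + 21*exp(3*t)*sin(t)/2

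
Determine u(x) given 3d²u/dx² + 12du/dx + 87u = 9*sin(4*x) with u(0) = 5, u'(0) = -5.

Divide through by 3: u'' + 4u' + 29u = 3*sin(4*x).
Characteristic equation r² + 4r + 29 = 0 has discriminant (4)² - 4·(29) = -100 < 0, so r = -2 ± 5i.
Hence u_h = C1*cos(5*x)*exp(-2*x) + C2*exp(-2*x)*sin(5*x).
Try u_p = A*cos(4*x) + B*sin(4*x). Substituting and equating the coefficients of cos(4x) and sin(4x) gives A = -48/425, B = 39/425, so u_p = -48*cos(4*x)/425 + 39*sin(4*x)/425.
General solution: u = -48*cos(4*x)/425 + 39*sin(4*x)/425 + C1*cos(5*x)*exp(-2*x) + C2*exp(-2*x)*sin(5*x).
Apply the initial conditions: u(0) = -48/425 + C1 = 5 and u'(0) = 156/425 - 2*C1 + 5*C2 = -5. Solving gives C1 = 2173/425, C2 = 413/425.

u = -48*cos(4*x)/425 + 39*sin(4*x)/425 + 413*exp(-2*x)*sin(5*x)/425 + 2173*cos(5*x)*exp(-2*x)/425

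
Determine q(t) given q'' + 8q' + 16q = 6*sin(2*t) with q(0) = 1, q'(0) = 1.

Characteristic equation r² + 8r + 16 = 0 has discriminant (8)² - 4·(16) = 0, so r = -4 is a repeated root.
Hence q_h = (C1 + C2*t)*exp(-4*t).
Try q_p = A*cos(2*t) + B*sin(2*t). Substituting and equating the coefficients of cos(2t) and sin(2t) gives A = -6/25, B = 9/50, so q_p = -6*cos(2*t)/25 + 9*sin(2*t)/50.
General solution: q = -6*cos(2*t)/25 + 9*sin(2*t)/50 + C1*exp(-4*t) + C2*t*exp(-4*t).
Apply the initial conditions: q(0) = -6/25 + C1 = 1 and q'(0) = 9/25 + C2 - 4*C1 = 1. Solving gives C1 = 31/25, C2 = 28/5.

q = -6*cos(2*t)/25 + 9*sin(2*t)/50 + 31*exp(-4*t)/25 + 28*t*exp(-4*t)/5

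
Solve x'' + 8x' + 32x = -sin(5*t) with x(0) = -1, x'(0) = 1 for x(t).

Characteristic equation r² + 8r + 32 = 0 has discriminant (8)² - 4·(32) = -64 < 0, so r = -4 ± 4i.
Hence x_h = C1*cos(4*t)*exp(-4*t) + C2*exp(-4*t)*sin(4*t).
Try x_p = A*cos(5*t) + B*sin(5*t). Substituting and equating the coefficients of cos(5t) and sin(5t) gives A = 40/1649, B = -7/1649, so x_p = -7*sin(5*t)/1649 + 40*cos(5*t)/1649.
General solution: x = -7*sin(5*t)/1649 + 40*cos(5*t)/1649 + C1*cos(4*t)*exp(-4*t) + C2*exp(-4*t)*sin(4*t).
Apply the initial conditions: x(0) = 40/1649 + C1 = -1 and x'(0) = -35/1649 - 4*C1 + 4*C2 = 1. Solving gives C1 = -1689/1649, C2 = -1268/1649.

x = -7*sin(5*t)/1649 + 40*cos(5*t)/1649 - 1689*cos(4*t)*exp(-4*t)/1649 - 1268*exp(-4*t)*sin(4*t)/1649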